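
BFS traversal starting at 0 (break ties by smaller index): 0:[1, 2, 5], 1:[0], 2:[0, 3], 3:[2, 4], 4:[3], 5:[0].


BFS queue: start with [0]
Visit order: [0, 1, 2, 5, 3, 4]


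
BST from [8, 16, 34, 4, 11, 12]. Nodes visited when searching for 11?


BST root = 8
Search for 11: compare at each node
Path: [8, 16, 11]


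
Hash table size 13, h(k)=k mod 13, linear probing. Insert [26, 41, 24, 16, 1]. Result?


Insertions: 26->slot 0; 41->slot 2; 24->slot 11; 16->slot 3; 1->slot 1
Table: [26, 1, 41, 16, None, None, None, None, None, None, None, 24, None]


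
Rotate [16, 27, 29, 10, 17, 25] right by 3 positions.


Right rotate by 3: [10, 17, 25, 16, 27, 29]


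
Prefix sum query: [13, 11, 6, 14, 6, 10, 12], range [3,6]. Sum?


Prefix sums: [0, 13, 24, 30, 44, 50, 60, 72]
Sum[3..6] = prefix[7] - prefix[3] = 72 - 30 = 42


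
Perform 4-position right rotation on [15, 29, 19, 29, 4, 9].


Right rotate by 4: [19, 29, 4, 9, 15, 29]


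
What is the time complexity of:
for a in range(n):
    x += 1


Per nesting level: O(n) = O(n)
Complexity: O(n)


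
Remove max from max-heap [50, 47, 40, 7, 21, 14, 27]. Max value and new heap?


Max = 50
Replace root with last, heapify down
Resulting heap: [47, 27, 40, 7, 21, 14]


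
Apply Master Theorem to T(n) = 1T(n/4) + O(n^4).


a=1, b=4, c=4. log_4(1)=0 < c=4. Case 3: O(n^c) = O(n^4)
Complexity: O(n^4)


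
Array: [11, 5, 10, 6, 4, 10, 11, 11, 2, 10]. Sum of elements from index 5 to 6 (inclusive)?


Prefix sums: [0, 11, 16, 26, 32, 36, 46, 57, 68, 70, 80]
Sum[5..6] = prefix[7] - prefix[5] = 57 - 36 = 21


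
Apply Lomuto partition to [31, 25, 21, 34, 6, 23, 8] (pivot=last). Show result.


Elements <= 8 go left of pivot.
Result: [6, 8, 21, 34, 31, 23, 25], pivot at index 1


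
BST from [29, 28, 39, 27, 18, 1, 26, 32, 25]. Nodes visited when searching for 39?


BST root = 29
Search for 39: compare at each node
Path: [29, 39]


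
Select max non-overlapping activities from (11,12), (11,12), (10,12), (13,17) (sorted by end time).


Greedy: pick earliest-ending, then skip overlaps.
Selected (2 activities): [(11, 12), (13, 17)]


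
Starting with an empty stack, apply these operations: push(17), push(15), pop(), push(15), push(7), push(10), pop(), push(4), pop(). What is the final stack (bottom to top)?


push(17) -> [17]
push(15) -> [17, 15]
pop() returns 15 -> [17]
push(15) -> [17, 15]
push(7) -> [17, 15, 7]
push(10) -> [17, 15, 7, 10]
pop() returns 10 -> [17, 15, 7]
push(4) -> [17, 15, 7, 4]
pop() returns 4 -> [17, 15, 7]
Final stack (bottom to top): [17, 15, 7]


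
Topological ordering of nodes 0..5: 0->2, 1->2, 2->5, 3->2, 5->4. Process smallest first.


Kahn's algorithm, process smallest node first
Order: [0, 1, 3, 2, 5, 4]


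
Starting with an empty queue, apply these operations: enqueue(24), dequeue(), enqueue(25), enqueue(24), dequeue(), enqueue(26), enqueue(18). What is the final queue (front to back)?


enqueue(24) -> [24]
dequeue() returns 24 -> []
enqueue(25) -> [25]
enqueue(24) -> [25, 24]
dequeue() returns 25 -> [24]
enqueue(26) -> [24, 26]
enqueue(18) -> [24, 26, 18]
Final queue (front to back): [24, 26, 18]


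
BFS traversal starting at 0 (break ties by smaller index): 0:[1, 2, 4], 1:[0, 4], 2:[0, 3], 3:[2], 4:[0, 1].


BFS queue: start with [0]
Visit order: [0, 1, 2, 4, 3]


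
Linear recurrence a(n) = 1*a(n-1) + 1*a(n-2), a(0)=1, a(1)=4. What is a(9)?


Build bottom-up:
...a(7)=60, a(8)=97, a(9)=1*97+1*60=157


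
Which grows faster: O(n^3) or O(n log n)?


linearithmic grows slower than cubic
O(n log n) is asymptotically smaller; O(n^3) grows faster


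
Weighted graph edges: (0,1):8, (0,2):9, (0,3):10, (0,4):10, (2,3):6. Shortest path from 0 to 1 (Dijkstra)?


Dijkstra from 0:
Distances: {0: 0, 1: 8, 2: 9, 3: 10, 4: 10}
Shortest distance to 1 = 8, path = [0, 1]


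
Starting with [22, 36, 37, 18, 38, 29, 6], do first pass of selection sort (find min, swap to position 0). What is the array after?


After one pass: [6, 36, 37, 18, 38, 29, 22]


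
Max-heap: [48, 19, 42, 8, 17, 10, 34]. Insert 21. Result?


Append 21: [48, 19, 42, 8, 17, 10, 34, 21]
Bubble up: swap idx 7(21) with idx 3(8); swap idx 3(21) with idx 1(19)
Result: [48, 21, 42, 19, 17, 10, 34, 8]


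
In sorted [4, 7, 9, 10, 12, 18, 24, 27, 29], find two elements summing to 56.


Two pointers: lo=0, hi=8
Found pair: (27, 29) summing to 56


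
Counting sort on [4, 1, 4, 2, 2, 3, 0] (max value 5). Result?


Count array: [1, 1, 2, 1, 2, 0]
Reconstruct: [0, 1, 2, 2, 3, 4, 4]


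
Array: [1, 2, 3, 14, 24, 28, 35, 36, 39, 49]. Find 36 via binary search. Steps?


Search for 36:
[0,9] mid=4 arr[4]=24
[5,9] mid=7 arr[7]=36
Total: 2 comparisons


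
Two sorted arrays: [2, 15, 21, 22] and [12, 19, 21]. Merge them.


Compare heads, take smaller each step.
Merged: [2, 12, 15, 19, 21, 21, 22]


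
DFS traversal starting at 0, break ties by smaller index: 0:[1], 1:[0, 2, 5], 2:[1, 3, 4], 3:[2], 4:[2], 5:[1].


DFS stack-based: start with [0]
Visit order: [0, 1, 2, 3, 4, 5]


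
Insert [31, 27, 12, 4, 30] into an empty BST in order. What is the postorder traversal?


Root = 31; build tree by BST insertion.
Postorder traversal: [4, 12, 30, 27, 31]


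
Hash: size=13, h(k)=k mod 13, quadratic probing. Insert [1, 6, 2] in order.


Insertions: 1->slot 1; 6->slot 6; 2->slot 2
Table: [None, 1, 2, None, None, None, 6, None, None, None, None, None, None]


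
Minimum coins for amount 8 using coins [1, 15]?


dp[0]=0; dp[i]=1+min(dp[i-c] for c in coins)
...dp[3]=3, dp[4]=4, dp[5]=5, dp[6]=6, dp[7]=7, dp[8]=8
Minimum coins for 8 = 8


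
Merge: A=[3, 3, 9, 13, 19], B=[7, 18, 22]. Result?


Compare heads, take smaller each step.
Merged: [3, 3, 7, 9, 13, 18, 19, 22]


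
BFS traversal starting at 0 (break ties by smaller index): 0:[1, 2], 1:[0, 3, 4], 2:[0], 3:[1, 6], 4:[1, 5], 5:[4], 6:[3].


BFS queue: start with [0]
Visit order: [0, 1, 2, 3, 4, 6, 5]


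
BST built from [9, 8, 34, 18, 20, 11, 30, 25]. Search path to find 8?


BST root = 9
Search for 8: compare at each node
Path: [9, 8]


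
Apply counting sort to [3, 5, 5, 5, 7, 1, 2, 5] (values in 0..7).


Count array: [0, 1, 1, 1, 0, 4, 0, 1]
Reconstruct: [1, 2, 3, 5, 5, 5, 5, 7]


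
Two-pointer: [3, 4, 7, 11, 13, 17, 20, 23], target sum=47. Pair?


Two pointers: lo=0, hi=7
No pair sums to 47


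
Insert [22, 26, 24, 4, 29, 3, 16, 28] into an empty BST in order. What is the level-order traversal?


Root = 22; build tree by BST insertion.
Level-Order traversal: [22, 4, 26, 3, 16, 24, 29, 28]


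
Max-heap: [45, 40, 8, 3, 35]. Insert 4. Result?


Append 4: [45, 40, 8, 3, 35, 4]
Bubble up: no swaps needed
Result: [45, 40, 8, 3, 35, 4]


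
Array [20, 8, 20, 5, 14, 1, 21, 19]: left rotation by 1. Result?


Left rotate by 1: [8, 20, 5, 14, 1, 21, 19, 20]


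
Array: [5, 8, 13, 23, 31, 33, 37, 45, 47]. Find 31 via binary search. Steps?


Search for 31:
[0,8] mid=4 arr[4]=31
Total: 1 comparisons


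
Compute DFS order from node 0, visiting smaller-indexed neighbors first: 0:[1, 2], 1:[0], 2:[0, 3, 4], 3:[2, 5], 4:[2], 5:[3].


DFS stack-based: start with [0]
Visit order: [0, 1, 2, 3, 5, 4]


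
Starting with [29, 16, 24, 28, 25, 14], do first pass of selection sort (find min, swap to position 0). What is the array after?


After one pass: [14, 16, 24, 28, 25, 29]


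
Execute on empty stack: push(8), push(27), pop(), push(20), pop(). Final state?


push(8) -> [8]
push(27) -> [8, 27]
pop() returns 27 -> [8]
push(20) -> [8, 20]
pop() returns 20 -> [8]
Final stack (bottom to top): [8]


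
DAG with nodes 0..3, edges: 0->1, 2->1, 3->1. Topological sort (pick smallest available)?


Kahn's algorithm, process smallest node first
Order: [0, 2, 3, 1]


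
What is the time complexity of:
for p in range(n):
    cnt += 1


Per nesting level: O(n) = O(n)
Complexity: O(n)


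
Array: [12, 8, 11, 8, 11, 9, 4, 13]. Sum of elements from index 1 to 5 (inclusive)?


Prefix sums: [0, 12, 20, 31, 39, 50, 59, 63, 76]
Sum[1..5] = prefix[6] - prefix[1] = 59 - 12 = 47


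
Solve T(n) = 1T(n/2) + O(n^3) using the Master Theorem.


a=1, b=2, c=3. log_2(1)=0 < c=3. Case 3: O(n^c) = O(n^3)
Complexity: O(n^3)


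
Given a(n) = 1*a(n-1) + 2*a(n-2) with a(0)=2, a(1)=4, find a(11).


Build bottom-up:
...a(9)=1024, a(10)=2048, a(11)=1*2048+2*1024=4096


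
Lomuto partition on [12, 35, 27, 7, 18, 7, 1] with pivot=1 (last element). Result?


Elements <= 1 go left of pivot.
Result: [1, 35, 27, 7, 18, 7, 12], pivot at index 0


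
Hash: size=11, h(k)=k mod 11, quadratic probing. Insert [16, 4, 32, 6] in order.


Insertions: 16->slot 5; 4->slot 4; 32->slot 10; 6->slot 6
Table: [None, None, None, None, 4, 16, 6, None, None, None, 32]


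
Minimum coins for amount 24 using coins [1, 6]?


dp[0]=0; dp[i]=1+min(dp[i-c] for c in coins)
...dp[19]=4, dp[20]=5, dp[21]=6, dp[22]=7, dp[23]=8, dp[24]=4
Minimum coins for 24 = 4


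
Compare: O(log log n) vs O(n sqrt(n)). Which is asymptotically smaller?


double-logarithmic grows slower than n^1.5
O(log log n) is asymptotically smaller; O(n sqrt(n)) grows faster


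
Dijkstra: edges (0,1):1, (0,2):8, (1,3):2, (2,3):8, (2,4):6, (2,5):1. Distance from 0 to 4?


Dijkstra from 0:
Distances: {0: 0, 1: 1, 2: 8, 3: 3, 4: 14, 5: 9}
Shortest distance to 4 = 14, path = [0, 2, 4]


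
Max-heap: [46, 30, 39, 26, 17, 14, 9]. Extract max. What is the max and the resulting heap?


Max = 46
Replace root with last, heapify down
Resulting heap: [39, 30, 14, 26, 17, 9]


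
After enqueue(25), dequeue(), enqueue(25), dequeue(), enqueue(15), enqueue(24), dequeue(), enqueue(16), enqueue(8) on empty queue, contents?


enqueue(25) -> [25]
dequeue() returns 25 -> []
enqueue(25) -> [25]
dequeue() returns 25 -> []
enqueue(15) -> [15]
enqueue(24) -> [15, 24]
dequeue() returns 15 -> [24]
enqueue(16) -> [24, 16]
enqueue(8) -> [24, 16, 8]
Final queue (front to back): [24, 16, 8]


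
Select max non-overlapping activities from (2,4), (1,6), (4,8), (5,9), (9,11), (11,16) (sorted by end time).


Greedy: pick earliest-ending, then skip overlaps.
Selected (4 activities): [(2, 4), (4, 8), (9, 11), (11, 16)]


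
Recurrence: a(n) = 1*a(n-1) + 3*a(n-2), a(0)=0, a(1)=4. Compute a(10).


Build bottom-up:
...a(8)=868, a(9)=2032, a(10)=1*2032+3*868=4636


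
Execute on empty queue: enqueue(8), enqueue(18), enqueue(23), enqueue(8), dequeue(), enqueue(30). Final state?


enqueue(8) -> [8]
enqueue(18) -> [8, 18]
enqueue(23) -> [8, 18, 23]
enqueue(8) -> [8, 18, 23, 8]
dequeue() returns 8 -> [18, 23, 8]
enqueue(30) -> [18, 23, 8, 30]
Final queue (front to back): [18, 23, 8, 30]


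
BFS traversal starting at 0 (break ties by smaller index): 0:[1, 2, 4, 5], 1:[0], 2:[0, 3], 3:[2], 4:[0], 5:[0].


BFS queue: start with [0]
Visit order: [0, 1, 2, 4, 5, 3]


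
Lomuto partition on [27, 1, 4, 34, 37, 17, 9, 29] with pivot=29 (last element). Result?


Elements <= 29 go left of pivot.
Result: [27, 1, 4, 17, 9, 29, 37, 34], pivot at index 5


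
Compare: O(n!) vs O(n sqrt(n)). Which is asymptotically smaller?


n^1.5 grows slower than factorial
O(n sqrt(n)) is asymptotically smaller; O(n!) grows faster


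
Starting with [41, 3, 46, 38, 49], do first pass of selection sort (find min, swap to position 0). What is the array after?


After one pass: [3, 41, 46, 38, 49]


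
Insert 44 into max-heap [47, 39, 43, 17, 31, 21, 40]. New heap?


Append 44: [47, 39, 43, 17, 31, 21, 40, 44]
Bubble up: swap idx 7(44) with idx 3(17); swap idx 3(44) with idx 1(39)
Result: [47, 44, 43, 39, 31, 21, 40, 17]


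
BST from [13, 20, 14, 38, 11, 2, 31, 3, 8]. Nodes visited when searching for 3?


BST root = 13
Search for 3: compare at each node
Path: [13, 11, 2, 3]


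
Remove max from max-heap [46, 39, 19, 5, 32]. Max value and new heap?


Max = 46
Replace root with last, heapify down
Resulting heap: [39, 32, 19, 5]


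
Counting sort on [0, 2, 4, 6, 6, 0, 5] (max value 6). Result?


Count array: [2, 0, 1, 0, 1, 1, 2]
Reconstruct: [0, 0, 2, 4, 5, 6, 6]


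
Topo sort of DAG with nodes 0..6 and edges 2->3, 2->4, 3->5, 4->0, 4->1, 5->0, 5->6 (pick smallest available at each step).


Kahn's algorithm, process smallest node first
Order: [2, 3, 4, 1, 5, 0, 6]


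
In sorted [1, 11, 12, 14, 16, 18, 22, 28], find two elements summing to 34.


Two pointers: lo=0, hi=7
Found pair: (12, 22) summing to 34


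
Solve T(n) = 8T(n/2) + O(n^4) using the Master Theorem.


a=8, b=2, c=4. log_2(8)=3 < c=4. Case 3: O(n^c) = O(n^4)
Complexity: O(n^4)


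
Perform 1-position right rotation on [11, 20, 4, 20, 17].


Right rotate by 1: [17, 11, 20, 4, 20]


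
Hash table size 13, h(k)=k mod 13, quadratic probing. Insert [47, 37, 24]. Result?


Insertions: 47->slot 8; 37->slot 11; 24->slot 12
Table: [None, None, None, None, None, None, None, None, 47, None, None, 37, 24]


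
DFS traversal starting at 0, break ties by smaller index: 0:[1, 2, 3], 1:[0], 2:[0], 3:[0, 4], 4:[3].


DFS stack-based: start with [0]
Visit order: [0, 1, 2, 3, 4]


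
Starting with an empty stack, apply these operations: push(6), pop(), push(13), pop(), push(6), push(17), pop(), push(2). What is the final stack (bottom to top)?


push(6) -> [6]
pop() returns 6 -> []
push(13) -> [13]
pop() returns 13 -> []
push(6) -> [6]
push(17) -> [6, 17]
pop() returns 17 -> [6]
push(2) -> [6, 2]
Final stack (bottom to top): [6, 2]


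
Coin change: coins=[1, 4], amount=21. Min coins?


dp[0]=0; dp[i]=1+min(dp[i-c] for c in coins)
...dp[16]=4, dp[17]=5, dp[18]=6, dp[19]=7, dp[20]=5, dp[21]=6
Minimum coins for 21 = 6


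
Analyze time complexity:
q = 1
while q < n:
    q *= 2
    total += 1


Per nesting level: O(log n) = O(log n)
Complexity: O(log n)


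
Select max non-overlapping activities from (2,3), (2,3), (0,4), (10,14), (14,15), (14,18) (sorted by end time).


Greedy: pick earliest-ending, then skip overlaps.
Selected (3 activities): [(2, 3), (10, 14), (14, 15)]


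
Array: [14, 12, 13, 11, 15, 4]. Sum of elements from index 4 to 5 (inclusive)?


Prefix sums: [0, 14, 26, 39, 50, 65, 69]
Sum[4..5] = prefix[6] - prefix[4] = 69 - 50 = 19


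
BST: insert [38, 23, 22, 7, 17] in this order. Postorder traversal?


Root = 38; build tree by BST insertion.
Postorder traversal: [17, 7, 22, 23, 38]


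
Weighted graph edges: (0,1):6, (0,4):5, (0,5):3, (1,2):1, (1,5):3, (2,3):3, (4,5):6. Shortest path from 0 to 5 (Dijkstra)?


Dijkstra from 0:
Distances: {0: 0, 1: 6, 2: 7, 3: 10, 4: 5, 5: 3}
Shortest distance to 5 = 3, path = [0, 5]


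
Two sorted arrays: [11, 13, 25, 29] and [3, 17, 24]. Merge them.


Compare heads, take smaller each step.
Merged: [3, 11, 13, 17, 24, 25, 29]


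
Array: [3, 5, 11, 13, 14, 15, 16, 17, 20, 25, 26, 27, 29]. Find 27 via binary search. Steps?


Search for 27:
[0,12] mid=6 arr[6]=16
[7,12] mid=9 arr[9]=25
[10,12] mid=11 arr[11]=27
Total: 3 comparisons


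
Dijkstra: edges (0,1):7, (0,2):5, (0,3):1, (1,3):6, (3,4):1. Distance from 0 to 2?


Dijkstra from 0:
Distances: {0: 0, 1: 7, 2: 5, 3: 1, 4: 2}
Shortest distance to 2 = 5, path = [0, 2]


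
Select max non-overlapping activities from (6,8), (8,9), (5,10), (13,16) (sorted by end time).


Greedy: pick earliest-ending, then skip overlaps.
Selected (3 activities): [(6, 8), (8, 9), (13, 16)]


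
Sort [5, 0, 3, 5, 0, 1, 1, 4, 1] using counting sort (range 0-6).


Count array: [2, 3, 0, 1, 1, 2, 0]
Reconstruct: [0, 0, 1, 1, 1, 3, 4, 5, 5]


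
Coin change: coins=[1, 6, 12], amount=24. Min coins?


dp[0]=0; dp[i]=1+min(dp[i-c] for c in coins)
...dp[19]=3, dp[20]=4, dp[21]=5, dp[22]=6, dp[23]=7, dp[24]=2
Minimum coins for 24 = 2


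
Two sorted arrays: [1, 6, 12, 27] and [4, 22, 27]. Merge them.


Compare heads, take smaller each step.
Merged: [1, 4, 6, 12, 22, 27, 27]


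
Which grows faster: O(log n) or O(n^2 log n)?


logarithmic grows slower than n^2 log n
O(log n) is asymptotically smaller; O(n^2 log n) grows faster


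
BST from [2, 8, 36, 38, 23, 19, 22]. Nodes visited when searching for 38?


BST root = 2
Search for 38: compare at each node
Path: [2, 8, 36, 38]


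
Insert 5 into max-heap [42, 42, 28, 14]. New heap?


Append 5: [42, 42, 28, 14, 5]
Bubble up: no swaps needed
Result: [42, 42, 28, 14, 5]


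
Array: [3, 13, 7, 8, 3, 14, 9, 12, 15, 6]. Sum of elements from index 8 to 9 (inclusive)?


Prefix sums: [0, 3, 16, 23, 31, 34, 48, 57, 69, 84, 90]
Sum[8..9] = prefix[10] - prefix[8] = 90 - 69 = 21


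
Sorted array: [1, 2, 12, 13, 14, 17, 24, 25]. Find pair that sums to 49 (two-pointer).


Two pointers: lo=0, hi=7
Found pair: (24, 25) summing to 49


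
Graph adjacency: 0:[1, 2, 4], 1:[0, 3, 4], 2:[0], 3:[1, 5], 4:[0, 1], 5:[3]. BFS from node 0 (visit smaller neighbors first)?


BFS queue: start with [0]
Visit order: [0, 1, 2, 4, 3, 5]


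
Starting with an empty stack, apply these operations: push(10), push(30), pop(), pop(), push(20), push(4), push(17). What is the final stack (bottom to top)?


push(10) -> [10]
push(30) -> [10, 30]
pop() returns 30 -> [10]
pop() returns 10 -> []
push(20) -> [20]
push(4) -> [20, 4]
push(17) -> [20, 4, 17]
Final stack (bottom to top): [20, 4, 17]


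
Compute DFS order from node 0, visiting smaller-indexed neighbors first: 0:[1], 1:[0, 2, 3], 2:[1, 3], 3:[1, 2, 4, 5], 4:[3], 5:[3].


DFS stack-based: start with [0]
Visit order: [0, 1, 2, 3, 4, 5]


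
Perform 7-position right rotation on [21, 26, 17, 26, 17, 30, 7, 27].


Right rotate by 7: [26, 17, 26, 17, 30, 7, 27, 21]


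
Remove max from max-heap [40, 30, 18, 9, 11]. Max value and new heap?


Max = 40
Replace root with last, heapify down
Resulting heap: [30, 11, 18, 9]


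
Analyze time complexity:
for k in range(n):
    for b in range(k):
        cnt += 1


Per nesting level: O(n) * O(n) [triangular over k] = O(n^2)
Complexity: O(n^2)


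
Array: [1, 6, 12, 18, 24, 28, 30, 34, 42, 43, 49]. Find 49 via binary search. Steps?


Search for 49:
[0,10] mid=5 arr[5]=28
[6,10] mid=8 arr[8]=42
[9,10] mid=9 arr[9]=43
[10,10] mid=10 arr[10]=49
Total: 4 comparisons


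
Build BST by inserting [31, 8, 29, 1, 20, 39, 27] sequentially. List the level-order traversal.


Root = 31; build tree by BST insertion.
Level-Order traversal: [31, 8, 39, 1, 29, 20, 27]


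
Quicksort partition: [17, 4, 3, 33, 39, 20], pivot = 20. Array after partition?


Elements <= 20 go left of pivot.
Result: [17, 4, 3, 20, 39, 33], pivot at index 3


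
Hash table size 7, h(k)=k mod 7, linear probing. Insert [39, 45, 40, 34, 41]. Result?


Insertions: 39->slot 4; 45->slot 3; 40->slot 5; 34->slot 6; 41->slot 0
Table: [41, None, None, 45, 39, 40, 34]


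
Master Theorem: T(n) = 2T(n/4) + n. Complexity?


a=2, b=4, c=1. log_4(2)=0.5 < c=1. Case 3: O(n^c) = O(n)
Complexity: O(n)


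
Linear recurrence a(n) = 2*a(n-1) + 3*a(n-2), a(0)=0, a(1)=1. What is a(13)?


Build bottom-up:
...a(11)=44287, a(12)=132860, a(13)=2*132860+3*44287=398581


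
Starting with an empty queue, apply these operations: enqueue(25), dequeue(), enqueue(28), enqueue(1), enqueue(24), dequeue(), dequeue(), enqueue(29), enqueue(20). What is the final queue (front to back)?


enqueue(25) -> [25]
dequeue() returns 25 -> []
enqueue(28) -> [28]
enqueue(1) -> [28, 1]
enqueue(24) -> [28, 1, 24]
dequeue() returns 28 -> [1, 24]
dequeue() returns 1 -> [24]
enqueue(29) -> [24, 29]
enqueue(20) -> [24, 29, 20]
Final queue (front to back): [24, 29, 20]


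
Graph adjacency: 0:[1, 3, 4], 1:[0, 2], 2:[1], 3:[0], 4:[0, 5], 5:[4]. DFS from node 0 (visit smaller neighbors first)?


DFS stack-based: start with [0]
Visit order: [0, 1, 2, 3, 4, 5]


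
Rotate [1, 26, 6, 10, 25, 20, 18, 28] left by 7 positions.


Left rotate by 7: [28, 1, 26, 6, 10, 25, 20, 18]


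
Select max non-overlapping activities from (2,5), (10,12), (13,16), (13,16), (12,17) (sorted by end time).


Greedy: pick earliest-ending, then skip overlaps.
Selected (3 activities): [(2, 5), (10, 12), (13, 16)]


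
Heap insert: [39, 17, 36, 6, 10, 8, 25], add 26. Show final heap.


Append 26: [39, 17, 36, 6, 10, 8, 25, 26]
Bubble up: swap idx 7(26) with idx 3(6); swap idx 3(26) with idx 1(17)
Result: [39, 26, 36, 17, 10, 8, 25, 6]


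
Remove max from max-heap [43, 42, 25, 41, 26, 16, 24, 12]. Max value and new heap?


Max = 43
Replace root with last, heapify down
Resulting heap: [42, 41, 25, 12, 26, 16, 24]


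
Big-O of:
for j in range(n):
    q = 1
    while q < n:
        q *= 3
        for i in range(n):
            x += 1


Per nesting level: O(n) * O(log n) * O(n) = O(n^2 log n)
Complexity: O(n^2 log n)


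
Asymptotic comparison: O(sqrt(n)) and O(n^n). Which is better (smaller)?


sublinear grows slower than n^n
O(sqrt(n)) is asymptotically smaller; O(n^n) grows faster


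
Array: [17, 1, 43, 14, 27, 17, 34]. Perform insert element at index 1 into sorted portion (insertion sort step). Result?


After one pass: [1, 17, 43, 14, 27, 17, 34]


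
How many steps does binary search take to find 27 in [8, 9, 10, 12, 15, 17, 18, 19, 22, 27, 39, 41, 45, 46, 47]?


Search for 27:
[0,14] mid=7 arr[7]=19
[8,14] mid=11 arr[11]=41
[8,10] mid=9 arr[9]=27
Total: 3 comparisons


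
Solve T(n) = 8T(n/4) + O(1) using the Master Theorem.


a=8, b=4, c=0. log_4(8)=1.5 > c=0. Case 1: O(n^log_b(a)) = O(n^1.500)
Complexity: O(n^1.500)


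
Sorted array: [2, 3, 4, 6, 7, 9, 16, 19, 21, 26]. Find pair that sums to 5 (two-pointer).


Two pointers: lo=0, hi=9
Found pair: (2, 3) summing to 5


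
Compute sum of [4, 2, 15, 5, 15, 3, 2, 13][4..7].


Prefix sums: [0, 4, 6, 21, 26, 41, 44, 46, 59]
Sum[4..7] = prefix[8] - prefix[4] = 59 - 26 = 33


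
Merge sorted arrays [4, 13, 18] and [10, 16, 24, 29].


Compare heads, take smaller each step.
Merged: [4, 10, 13, 16, 18, 24, 29]


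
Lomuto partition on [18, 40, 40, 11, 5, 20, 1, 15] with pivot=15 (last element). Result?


Elements <= 15 go left of pivot.
Result: [11, 5, 1, 15, 40, 20, 40, 18], pivot at index 3


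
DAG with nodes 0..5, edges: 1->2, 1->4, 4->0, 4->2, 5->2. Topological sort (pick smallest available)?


Kahn's algorithm, process smallest node first
Order: [1, 3, 4, 0, 5, 2]


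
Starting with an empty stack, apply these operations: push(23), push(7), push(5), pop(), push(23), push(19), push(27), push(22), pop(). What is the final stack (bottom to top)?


push(23) -> [23]
push(7) -> [23, 7]
push(5) -> [23, 7, 5]
pop() returns 5 -> [23, 7]
push(23) -> [23, 7, 23]
push(19) -> [23, 7, 23, 19]
push(27) -> [23, 7, 23, 19, 27]
push(22) -> [23, 7, 23, 19, 27, 22]
pop() returns 22 -> [23, 7, 23, 19, 27]
Final stack (bottom to top): [23, 7, 23, 19, 27]


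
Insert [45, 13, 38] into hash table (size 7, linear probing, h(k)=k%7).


Insertions: 45->slot 3; 13->slot 6; 38->slot 4
Table: [None, None, None, 45, 38, None, 13]


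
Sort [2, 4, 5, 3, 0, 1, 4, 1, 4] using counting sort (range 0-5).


Count array: [1, 2, 1, 1, 3, 1]
Reconstruct: [0, 1, 1, 2, 3, 4, 4, 4, 5]


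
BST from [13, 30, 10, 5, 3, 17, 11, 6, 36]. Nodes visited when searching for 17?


BST root = 13
Search for 17: compare at each node
Path: [13, 30, 17]


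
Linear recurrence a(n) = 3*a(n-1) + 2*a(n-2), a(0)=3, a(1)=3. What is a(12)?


Build bottom-up:
...a(10)=373119, a(11)=1328883, a(12)=3*1328883+2*373119=4732887


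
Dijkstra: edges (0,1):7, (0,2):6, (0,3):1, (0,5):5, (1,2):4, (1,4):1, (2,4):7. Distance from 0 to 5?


Dijkstra from 0:
Distances: {0: 0, 1: 7, 2: 6, 3: 1, 4: 8, 5: 5}
Shortest distance to 5 = 5, path = [0, 5]


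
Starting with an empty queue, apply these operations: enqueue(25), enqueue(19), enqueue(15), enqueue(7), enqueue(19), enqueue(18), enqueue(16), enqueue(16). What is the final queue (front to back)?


enqueue(25) -> [25]
enqueue(19) -> [25, 19]
enqueue(15) -> [25, 19, 15]
enqueue(7) -> [25, 19, 15, 7]
enqueue(19) -> [25, 19, 15, 7, 19]
enqueue(18) -> [25, 19, 15, 7, 19, 18]
enqueue(16) -> [25, 19, 15, 7, 19, 18, 16]
enqueue(16) -> [25, 19, 15, 7, 19, 18, 16, 16]
Final queue (front to back): [25, 19, 15, 7, 19, 18, 16, 16]


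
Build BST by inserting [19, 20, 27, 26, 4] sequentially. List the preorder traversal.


Root = 19; build tree by BST insertion.
Preorder traversal: [19, 4, 20, 27, 26]


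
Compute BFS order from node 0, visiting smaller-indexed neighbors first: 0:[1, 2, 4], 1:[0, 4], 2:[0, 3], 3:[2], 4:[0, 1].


BFS queue: start with [0]
Visit order: [0, 1, 2, 4, 3]


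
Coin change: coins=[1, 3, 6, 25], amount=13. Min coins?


dp[0]=0; dp[i]=1+min(dp[i-c] for c in coins)
...dp[8]=3, dp[9]=2, dp[10]=3, dp[11]=4, dp[12]=2, dp[13]=3
Minimum coins for 13 = 3


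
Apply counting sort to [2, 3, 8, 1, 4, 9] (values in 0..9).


Count array: [0, 1, 1, 1, 1, 0, 0, 0, 1, 1]
Reconstruct: [1, 2, 3, 4, 8, 9]


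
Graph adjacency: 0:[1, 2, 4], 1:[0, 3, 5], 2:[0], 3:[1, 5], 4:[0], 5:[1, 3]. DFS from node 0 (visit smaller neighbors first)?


DFS stack-based: start with [0]
Visit order: [0, 1, 3, 5, 2, 4]


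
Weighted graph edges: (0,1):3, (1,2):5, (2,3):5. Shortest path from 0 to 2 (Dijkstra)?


Dijkstra from 0:
Distances: {0: 0, 1: 3, 2: 8, 3: 13}
Shortest distance to 2 = 8, path = [0, 1, 2]


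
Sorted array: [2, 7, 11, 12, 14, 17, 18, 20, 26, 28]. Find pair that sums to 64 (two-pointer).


Two pointers: lo=0, hi=9
No pair sums to 64


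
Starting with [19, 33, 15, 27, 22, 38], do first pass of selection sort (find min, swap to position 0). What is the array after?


After one pass: [15, 33, 19, 27, 22, 38]


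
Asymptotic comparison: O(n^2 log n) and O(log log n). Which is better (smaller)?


double-logarithmic grows slower than n^2 log n
O(log log n) is asymptotically smaller; O(n^2 log n) grows faster


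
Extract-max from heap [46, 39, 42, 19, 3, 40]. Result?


Max = 46
Replace root with last, heapify down
Resulting heap: [42, 39, 40, 19, 3]


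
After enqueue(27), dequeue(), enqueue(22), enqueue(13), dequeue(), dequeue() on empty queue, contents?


enqueue(27) -> [27]
dequeue() returns 27 -> []
enqueue(22) -> [22]
enqueue(13) -> [22, 13]
dequeue() returns 22 -> [13]
dequeue() returns 13 -> []
Final queue (front to back): []


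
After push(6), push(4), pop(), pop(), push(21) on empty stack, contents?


push(6) -> [6]
push(4) -> [6, 4]
pop() returns 4 -> [6]
pop() returns 6 -> []
push(21) -> [21]
Final stack (bottom to top): [21]


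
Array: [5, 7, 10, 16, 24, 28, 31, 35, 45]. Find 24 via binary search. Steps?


Search for 24:
[0,8] mid=4 arr[4]=24
Total: 1 comparisons


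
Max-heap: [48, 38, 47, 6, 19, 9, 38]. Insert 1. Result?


Append 1: [48, 38, 47, 6, 19, 9, 38, 1]
Bubble up: no swaps needed
Result: [48, 38, 47, 6, 19, 9, 38, 1]


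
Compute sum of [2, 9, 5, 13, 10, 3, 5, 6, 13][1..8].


Prefix sums: [0, 2, 11, 16, 29, 39, 42, 47, 53, 66]
Sum[1..8] = prefix[9] - prefix[1] = 66 - 2 = 64


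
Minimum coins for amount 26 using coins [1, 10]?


dp[0]=0; dp[i]=1+min(dp[i-c] for c in coins)
...dp[21]=3, dp[22]=4, dp[23]=5, dp[24]=6, dp[25]=7, dp[26]=8
Minimum coins for 26 = 8


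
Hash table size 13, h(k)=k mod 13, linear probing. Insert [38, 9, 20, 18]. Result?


Insertions: 38->slot 12; 9->slot 9; 20->slot 7; 18->slot 5
Table: [None, None, None, None, None, 18, None, 20, None, 9, None, None, 38]


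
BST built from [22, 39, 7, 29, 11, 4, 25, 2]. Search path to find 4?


BST root = 22
Search for 4: compare at each node
Path: [22, 7, 4]


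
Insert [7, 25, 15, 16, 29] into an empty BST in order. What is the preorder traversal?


Root = 7; build tree by BST insertion.
Preorder traversal: [7, 25, 15, 16, 29]


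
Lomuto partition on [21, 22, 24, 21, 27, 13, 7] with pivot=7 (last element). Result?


Elements <= 7 go left of pivot.
Result: [7, 22, 24, 21, 27, 13, 21], pivot at index 0


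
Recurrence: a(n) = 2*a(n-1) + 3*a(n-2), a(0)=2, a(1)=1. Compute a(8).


Build bottom-up:
...a(6)=548, a(7)=1639, a(8)=2*1639+3*548=4922


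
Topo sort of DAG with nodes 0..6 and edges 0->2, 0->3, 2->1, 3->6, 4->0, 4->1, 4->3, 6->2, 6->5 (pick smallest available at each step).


Kahn's algorithm, process smallest node first
Order: [4, 0, 3, 6, 2, 1, 5]


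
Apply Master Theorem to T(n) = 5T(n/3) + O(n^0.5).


a=5, b=3, c=0.5. log_3(5)=1.465 > c=0.5. Case 1: O(n^log_b(a)) = O(n^1.465)
Complexity: O(n^1.465)


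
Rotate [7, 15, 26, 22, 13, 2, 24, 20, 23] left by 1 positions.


Left rotate by 1: [15, 26, 22, 13, 2, 24, 20, 23, 7]


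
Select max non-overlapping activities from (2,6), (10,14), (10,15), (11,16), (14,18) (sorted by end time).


Greedy: pick earliest-ending, then skip overlaps.
Selected (3 activities): [(2, 6), (10, 14), (14, 18)]


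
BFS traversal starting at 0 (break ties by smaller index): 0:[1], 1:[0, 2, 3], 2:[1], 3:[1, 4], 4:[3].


BFS queue: start with [0]
Visit order: [0, 1, 2, 3, 4]


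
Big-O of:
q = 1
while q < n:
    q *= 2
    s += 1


Per nesting level: O(log n) = O(log n)
Complexity: O(log n)


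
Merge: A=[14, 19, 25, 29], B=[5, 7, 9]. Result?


Compare heads, take smaller each step.
Merged: [5, 7, 9, 14, 19, 25, 29]


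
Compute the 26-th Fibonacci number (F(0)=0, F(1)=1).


F(n)=F(n-1)+F(n-2)
...F(24)=46368, F(25)=75025, F(26)=121393


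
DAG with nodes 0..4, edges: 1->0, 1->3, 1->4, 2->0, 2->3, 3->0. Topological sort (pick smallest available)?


Kahn's algorithm, process smallest node first
Order: [1, 2, 3, 0, 4]


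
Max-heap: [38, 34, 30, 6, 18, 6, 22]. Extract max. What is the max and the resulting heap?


Max = 38
Replace root with last, heapify down
Resulting heap: [34, 22, 30, 6, 18, 6]


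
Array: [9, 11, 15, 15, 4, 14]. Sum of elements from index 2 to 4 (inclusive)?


Prefix sums: [0, 9, 20, 35, 50, 54, 68]
Sum[2..4] = prefix[5] - prefix[2] = 54 - 20 = 34


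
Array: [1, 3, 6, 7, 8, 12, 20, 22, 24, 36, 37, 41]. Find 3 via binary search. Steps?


Search for 3:
[0,11] mid=5 arr[5]=12
[0,4] mid=2 arr[2]=6
[0,1] mid=0 arr[0]=1
[1,1] mid=1 arr[1]=3
Total: 4 comparisons


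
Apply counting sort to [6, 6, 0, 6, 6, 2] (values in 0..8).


Count array: [1, 0, 1, 0, 0, 0, 4, 0, 0]
Reconstruct: [0, 2, 6, 6, 6, 6]


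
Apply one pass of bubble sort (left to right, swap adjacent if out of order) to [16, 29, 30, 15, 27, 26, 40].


After one pass: [16, 29, 15, 27, 26, 30, 40]


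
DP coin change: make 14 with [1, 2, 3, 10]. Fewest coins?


dp[0]=0; dp[i]=1+min(dp[i-c] for c in coins)
...dp[9]=3, dp[10]=1, dp[11]=2, dp[12]=2, dp[13]=2, dp[14]=3
Minimum coins for 14 = 3


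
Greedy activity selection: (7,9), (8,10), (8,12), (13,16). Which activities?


Greedy: pick earliest-ending, then skip overlaps.
Selected (2 activities): [(7, 9), (13, 16)]


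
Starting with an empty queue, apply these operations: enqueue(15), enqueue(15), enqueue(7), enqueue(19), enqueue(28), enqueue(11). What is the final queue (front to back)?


enqueue(15) -> [15]
enqueue(15) -> [15, 15]
enqueue(7) -> [15, 15, 7]
enqueue(19) -> [15, 15, 7, 19]
enqueue(28) -> [15, 15, 7, 19, 28]
enqueue(11) -> [15, 15, 7, 19, 28, 11]
Final queue (front to back): [15, 15, 7, 19, 28, 11]


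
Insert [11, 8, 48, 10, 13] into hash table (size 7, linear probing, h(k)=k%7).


Insertions: 11->slot 4; 8->slot 1; 48->slot 6; 10->slot 3; 13->slot 0
Table: [13, 8, None, 10, 11, None, 48]


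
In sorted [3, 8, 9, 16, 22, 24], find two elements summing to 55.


Two pointers: lo=0, hi=5
No pair sums to 55


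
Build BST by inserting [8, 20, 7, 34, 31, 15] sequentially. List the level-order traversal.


Root = 8; build tree by BST insertion.
Level-Order traversal: [8, 7, 20, 15, 34, 31]


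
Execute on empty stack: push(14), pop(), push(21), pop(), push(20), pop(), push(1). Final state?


push(14) -> [14]
pop() returns 14 -> []
push(21) -> [21]
pop() returns 21 -> []
push(20) -> [20]
pop() returns 20 -> []
push(1) -> [1]
Final stack (bottom to top): [1]


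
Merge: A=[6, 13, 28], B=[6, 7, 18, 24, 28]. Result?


Compare heads, take smaller each step.
Merged: [6, 6, 7, 13, 18, 24, 28, 28]


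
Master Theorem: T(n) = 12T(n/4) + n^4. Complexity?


a=12, b=4, c=4. log_4(12)=1.792 < c=4. Case 3: O(n^c) = O(n^4)
Complexity: O(n^4)


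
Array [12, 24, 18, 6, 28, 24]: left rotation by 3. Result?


Left rotate by 3: [6, 28, 24, 12, 24, 18]


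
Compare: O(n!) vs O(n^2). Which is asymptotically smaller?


quadratic grows slower than factorial
O(n^2) is asymptotically smaller; O(n!) grows faster


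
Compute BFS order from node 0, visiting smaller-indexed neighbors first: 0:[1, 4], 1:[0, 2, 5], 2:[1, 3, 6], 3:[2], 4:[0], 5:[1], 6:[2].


BFS queue: start with [0]
Visit order: [0, 1, 4, 2, 5, 3, 6]


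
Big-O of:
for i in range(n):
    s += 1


Per nesting level: O(n) = O(n)
Complexity: O(n)


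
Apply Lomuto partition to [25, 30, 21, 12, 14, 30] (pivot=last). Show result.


Elements <= 30 go left of pivot.
Result: [25, 30, 21, 12, 14, 30], pivot at index 5


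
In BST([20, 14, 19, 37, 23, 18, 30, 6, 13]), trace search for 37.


BST root = 20
Search for 37: compare at each node
Path: [20, 37]


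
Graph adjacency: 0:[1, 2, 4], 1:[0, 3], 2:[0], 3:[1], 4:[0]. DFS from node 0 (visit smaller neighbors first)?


DFS stack-based: start with [0]
Visit order: [0, 1, 3, 2, 4]


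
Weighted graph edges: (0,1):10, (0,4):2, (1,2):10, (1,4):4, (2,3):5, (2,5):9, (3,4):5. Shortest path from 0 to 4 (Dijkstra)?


Dijkstra from 0:
Distances: {0: 0, 1: 6, 2: 12, 3: 7, 4: 2, 5: 21}
Shortest distance to 4 = 2, path = [0, 4]


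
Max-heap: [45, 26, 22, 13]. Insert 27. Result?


Append 27: [45, 26, 22, 13, 27]
Bubble up: swap idx 4(27) with idx 1(26)
Result: [45, 27, 22, 13, 26]


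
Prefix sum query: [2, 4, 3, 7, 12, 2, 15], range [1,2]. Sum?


Prefix sums: [0, 2, 6, 9, 16, 28, 30, 45]
Sum[1..2] = prefix[3] - prefix[1] = 9 - 2 = 7


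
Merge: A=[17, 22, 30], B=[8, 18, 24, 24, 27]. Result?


Compare heads, take smaller each step.
Merged: [8, 17, 18, 22, 24, 24, 27, 30]


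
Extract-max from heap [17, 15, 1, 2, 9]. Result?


Max = 17
Replace root with last, heapify down
Resulting heap: [15, 9, 1, 2]


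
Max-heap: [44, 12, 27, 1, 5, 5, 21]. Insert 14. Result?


Append 14: [44, 12, 27, 1, 5, 5, 21, 14]
Bubble up: swap idx 7(14) with idx 3(1); swap idx 3(14) with idx 1(12)
Result: [44, 14, 27, 12, 5, 5, 21, 1]


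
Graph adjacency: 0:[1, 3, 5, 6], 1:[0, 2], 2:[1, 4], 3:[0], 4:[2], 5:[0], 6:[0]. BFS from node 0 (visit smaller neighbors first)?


BFS queue: start with [0]
Visit order: [0, 1, 3, 5, 6, 2, 4]


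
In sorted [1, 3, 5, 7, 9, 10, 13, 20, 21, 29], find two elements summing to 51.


Two pointers: lo=0, hi=9
No pair sums to 51


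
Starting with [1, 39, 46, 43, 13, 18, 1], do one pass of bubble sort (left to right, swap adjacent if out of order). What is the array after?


After one pass: [1, 39, 43, 13, 18, 1, 46]


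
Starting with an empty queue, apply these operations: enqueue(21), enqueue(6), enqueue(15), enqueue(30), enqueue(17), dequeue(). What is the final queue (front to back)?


enqueue(21) -> [21]
enqueue(6) -> [21, 6]
enqueue(15) -> [21, 6, 15]
enqueue(30) -> [21, 6, 15, 30]
enqueue(17) -> [21, 6, 15, 30, 17]
dequeue() returns 21 -> [6, 15, 30, 17]
Final queue (front to back): [6, 15, 30, 17]


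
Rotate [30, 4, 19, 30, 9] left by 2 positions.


Left rotate by 2: [19, 30, 9, 30, 4]


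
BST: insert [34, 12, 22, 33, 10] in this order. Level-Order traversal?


Root = 34; build tree by BST insertion.
Level-Order traversal: [34, 12, 10, 22, 33]


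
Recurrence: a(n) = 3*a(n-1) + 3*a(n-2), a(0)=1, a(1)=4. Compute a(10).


Build bottom-up:
...a(8)=44631, a(9)=169209, a(10)=3*169209+3*44631=641520


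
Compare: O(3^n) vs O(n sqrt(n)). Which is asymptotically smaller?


n^1.5 grows slower than exponential (base 3)
O(n sqrt(n)) is asymptotically smaller; O(3^n) grows faster


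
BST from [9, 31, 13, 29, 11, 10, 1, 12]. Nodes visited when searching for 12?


BST root = 9
Search for 12: compare at each node
Path: [9, 31, 13, 11, 12]


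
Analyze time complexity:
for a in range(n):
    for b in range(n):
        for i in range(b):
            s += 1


Per nesting level: O(n) * O(n) * O(n) [triangular over b] = O(n^3)
Complexity: O(n^3)


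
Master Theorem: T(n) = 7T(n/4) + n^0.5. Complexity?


a=7, b=4, c=0.5. log_4(7)=1.404 > c=0.5. Case 1: O(n^log_b(a)) = O(n^1.404)
Complexity: O(n^1.404)


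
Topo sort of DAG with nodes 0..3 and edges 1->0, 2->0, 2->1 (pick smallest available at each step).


Kahn's algorithm, process smallest node first
Order: [2, 1, 0, 3]


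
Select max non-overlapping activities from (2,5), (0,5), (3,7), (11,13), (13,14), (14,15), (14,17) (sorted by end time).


Greedy: pick earliest-ending, then skip overlaps.
Selected (4 activities): [(2, 5), (11, 13), (13, 14), (14, 15)]


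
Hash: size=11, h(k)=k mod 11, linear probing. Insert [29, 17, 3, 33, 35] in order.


Insertions: 29->slot 7; 17->slot 6; 3->slot 3; 33->slot 0; 35->slot 2
Table: [33, None, 35, 3, None, None, 17, 29, None, None, None]


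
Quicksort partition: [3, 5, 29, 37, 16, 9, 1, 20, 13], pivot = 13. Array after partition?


Elements <= 13 go left of pivot.
Result: [3, 5, 9, 1, 13, 29, 37, 20, 16], pivot at index 4


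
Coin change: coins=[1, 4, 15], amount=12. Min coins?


dp[0]=0; dp[i]=1+min(dp[i-c] for c in coins)
...dp[7]=4, dp[8]=2, dp[9]=3, dp[10]=4, dp[11]=5, dp[12]=3
Minimum coins for 12 = 3


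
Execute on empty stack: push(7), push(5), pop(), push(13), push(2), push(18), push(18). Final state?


push(7) -> [7]
push(5) -> [7, 5]
pop() returns 5 -> [7]
push(13) -> [7, 13]
push(2) -> [7, 13, 2]
push(18) -> [7, 13, 2, 18]
push(18) -> [7, 13, 2, 18, 18]
Final stack (bottom to top): [7, 13, 2, 18, 18]


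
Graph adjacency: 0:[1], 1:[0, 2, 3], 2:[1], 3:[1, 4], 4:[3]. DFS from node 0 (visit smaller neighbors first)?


DFS stack-based: start with [0]
Visit order: [0, 1, 2, 3, 4]


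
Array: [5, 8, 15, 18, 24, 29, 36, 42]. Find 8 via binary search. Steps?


Search for 8:
[0,7] mid=3 arr[3]=18
[0,2] mid=1 arr[1]=8
Total: 2 comparisons


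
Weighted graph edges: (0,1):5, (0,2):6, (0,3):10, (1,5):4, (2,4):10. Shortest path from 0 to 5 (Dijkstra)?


Dijkstra from 0:
Distances: {0: 0, 1: 5, 2: 6, 3: 10, 4: 16, 5: 9}
Shortest distance to 5 = 9, path = [0, 1, 5]


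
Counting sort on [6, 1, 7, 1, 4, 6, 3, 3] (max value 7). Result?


Count array: [0, 2, 0, 2, 1, 0, 2, 1]
Reconstruct: [1, 1, 3, 3, 4, 6, 6, 7]


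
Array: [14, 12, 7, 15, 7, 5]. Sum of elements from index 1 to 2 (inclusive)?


Prefix sums: [0, 14, 26, 33, 48, 55, 60]
Sum[1..2] = prefix[3] - prefix[1] = 33 - 14 = 19


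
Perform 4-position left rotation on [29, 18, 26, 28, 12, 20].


Left rotate by 4: [12, 20, 29, 18, 26, 28]


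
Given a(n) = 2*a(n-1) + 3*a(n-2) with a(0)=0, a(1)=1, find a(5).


Build bottom-up:
...a(3)=7, a(4)=20, a(5)=2*20+3*7=61


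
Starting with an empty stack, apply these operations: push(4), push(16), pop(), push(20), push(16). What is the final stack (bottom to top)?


push(4) -> [4]
push(16) -> [4, 16]
pop() returns 16 -> [4]
push(20) -> [4, 20]
push(16) -> [4, 20, 16]
Final stack (bottom to top): [4, 20, 16]
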